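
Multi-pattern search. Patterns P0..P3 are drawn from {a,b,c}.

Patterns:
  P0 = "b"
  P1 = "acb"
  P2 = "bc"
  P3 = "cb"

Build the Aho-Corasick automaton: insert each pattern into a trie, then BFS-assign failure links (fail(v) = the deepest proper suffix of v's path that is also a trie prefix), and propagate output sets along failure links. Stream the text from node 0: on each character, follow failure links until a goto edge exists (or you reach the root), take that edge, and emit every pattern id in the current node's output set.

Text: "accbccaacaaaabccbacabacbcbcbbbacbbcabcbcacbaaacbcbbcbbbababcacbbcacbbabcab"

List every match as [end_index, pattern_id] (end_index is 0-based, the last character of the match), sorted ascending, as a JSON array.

Build:
Trie nodes:
  n0 'ε': a→2 b→1 c→6
  n1 'b': c→5  ←P0
  n2 'a': c→3
  n3 'ac': b→4
  n4 'acb': ·  ←P1
  n5 'bc': ·  ←P2
  n6 'c': b→7
  n7 'cb': ·  ←P3

Failure links (BFS by depth):
  fail(1) 'b': from fail(0)=0 chase 'b': 0 ⇒ 0;  out={0}∪out(0)={0}
  fail(2) 'a': from fail(0)=0 chase 'a': 0 ⇒ 0;  out=∅∪out(0)=∅
  fail(6) 'c': from fail(0)=0 chase 'c': 0 ⇒ 0;  out=∅∪out(0)=∅
  fail(3) 'ac': from fail(2)=0 chase 'c': 0 ⇒ 6;  out=∅∪out(6)=∅
  fail(5) 'bc': from fail(1)=0 chase 'c': 0 ⇒ 6;  out={2}∪out(6)={2}
  fail(7) 'cb': from fail(6)=0 chase 'b': 0 ⇒ 1;  out={3}∪out(1)={0,3}
  fail(4) 'acb': from fail(3)=6 chase 'b': 6 ⇒ 7;  out={1}∪out(7)={0,1,3}

Text stream:
pos 0 'a': at 2
pos 1 'c': at 3
pos 2 'c': at 6 ·f
pos 3 'b': at 7  ** P0@[3:3],P3@[2:3]
pos 4 'c': at 5 ·f  ** P2@[3:4]
pos 5 'c': at 6 ·f
pos 6 'a': at 2 ·f
pos 7 'a': at 2 ·f
pos 8 'c': at 3
pos 9 'a': at 2 ·f
pos 10 'a': at 2 ·f
pos 11 'a': at 2 ·f
pos 12 'a': at 2 ·f
pos 13 'b': at 1 ·f  ** P0@[13:13]
pos 14 'c': at 5  ** P2@[13:14]
pos 15 'c': at 6 ·f
pos 16 'b': at 7  ** P0@[16:16],P3@[15:16]
pos 17 'a': at 2 ·f
pos 18 'c': at 3
pos 19 'a': at 2 ·f
pos 20 'b': at 1 ·f  ** P0@[20:20]
pos 21 'a': at 2 ·f
pos 22 'c': at 3
pos 23 'b': at 4  ** P0@[23:23],P1@[21:23],P3@[22:23]
pos 24 'c': at 5 ·f  ** P2@[23:24]
pos 25 'b': at 7 ·f  ** P0@[25:25],P3@[24:25]
pos 26 'c': at 5 ·f  ** P2@[25:26]
pos 27 'b': at 7 ·f  ** P0@[27:27],P3@[26:27]
pos 28 'b': at 1 ·f  ** P0@[28:28]
pos 29 'b': at 1 ·f  ** P0@[29:29]
pos 30 'a': at 2 ·f
pos 31 'c': at 3
pos 32 'b': at 4  ** P0@[32:32],P1@[30:32],P3@[31:32]
pos 33 'b': at 1 ·f  ** P0@[33:33]
pos 34 'c': at 5  ** P2@[33:34]
pos 35 'a': at 2 ·f
pos 36 'b': at 1 ·f  ** P0@[36:36]
pos 37 'c': at 5  ** P2@[36:37]
pos 38 'b': at 7 ·f  ** P0@[38:38],P3@[37:38]
pos 39 'c': at 5 ·f  ** P2@[38:39]
pos 40 'a': at 2 ·f
pos 41 'c': at 3
pos 42 'b': at 4  ** P0@[42:42],P1@[40:42],P3@[41:42]
pos 43 'a': at 2 ·f
pos 44 'a': at 2 ·f
pos 45 'a': at 2 ·f
pos 46 'c': at 3
pos 47 'b': at 4  ** P0@[47:47],P1@[45:47],P3@[46:47]
pos 48 'c': at 5 ·f  ** P2@[47:48]
pos 49 'b': at 7 ·f  ** P0@[49:49],P3@[48:49]
pos 50 'b': at 1 ·f  ** P0@[50:50]
pos 51 'c': at 5  ** P2@[50:51]
pos 52 'b': at 7 ·f  ** P0@[52:52],P3@[51:52]
pos 53 'b': at 1 ·f  ** P0@[53:53]
pos 54 'b': at 1 ·f  ** P0@[54:54]
pos 55 'a': at 2 ·f
pos 56 'b': at 1 ·f  ** P0@[56:56]
pos 57 'a': at 2 ·f
pos 58 'b': at 1 ·f  ** P0@[58:58]
pos 59 'c': at 5  ** P2@[58:59]
pos 60 'a': at 2 ·f
pos 61 'c': at 3
pos 62 'b': at 4  ** P0@[62:62],P1@[60:62],P3@[61:62]
pos 63 'b': at 1 ·f  ** P0@[63:63]
pos 64 'c': at 5  ** P2@[63:64]
pos 65 'a': at 2 ·f
pos 66 'c': at 3
pos 67 'b': at 4  ** P0@[67:67],P1@[65:67],P3@[66:67]
pos 68 'b': at 1 ·f  ** P0@[68:68]
pos 69 'a': at 2 ·f
pos 70 'b': at 1 ·f  ** P0@[70:70]
pos 71 'c': at 5  ** P2@[70:71]
pos 72 'a': at 2 ·f
pos 73 'b': at 1 ·f  ** P0@[73:73]

Result: [[3,0],[3,3],[4,2],[13,0],[14,2],[16,0],[16,3],[20,0],[23,0],[23,1],[23,3],[24,2],[25,0],[25,3],[26,2],[27,0],[27,3],[28,0],[29,0],[32,0],[32,1],[32,3],[33,0],[34,2],[36,0],[37,2],[38,0],[38,3],[39,2],[42,0],[42,1],[42,3],[47,0],[47,1],[47,3],[48,2],[49,0],[49,3],[50,0],[51,2],[52,0],[52,3],[53,0],[54,0],[56,0],[58,0],[59,2],[62,0],[62,1],[62,3],[63,0],[64,2],[67,0],[67,1],[67,3],[68,0],[70,0],[71,2],[73,0]]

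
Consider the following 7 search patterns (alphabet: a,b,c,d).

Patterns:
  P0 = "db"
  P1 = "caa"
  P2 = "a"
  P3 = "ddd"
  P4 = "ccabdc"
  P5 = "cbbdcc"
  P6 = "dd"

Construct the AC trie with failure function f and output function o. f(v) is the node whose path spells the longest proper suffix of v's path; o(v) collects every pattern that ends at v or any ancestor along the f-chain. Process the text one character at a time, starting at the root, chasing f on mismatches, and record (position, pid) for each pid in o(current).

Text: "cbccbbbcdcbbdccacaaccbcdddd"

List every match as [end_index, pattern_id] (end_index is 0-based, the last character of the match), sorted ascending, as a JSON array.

Build automaton:
Trie (insert patterns):
  0='ε' goto a→6 c→3 d→1
  1='d' goto b→2 d→7
  2='db' goto ·  ←P0
  3='c' goto a→4 b→14 c→9
  4='ca' goto a→5
  5='caa' goto ·  ←P1
  6='a' goto ·  ←P2
  7='dd' goto d→8  ←P6
  8='ddd' goto ·  ←P3
  9='cc' goto a→10
  10='cca' goto b→11
  11='ccab' goto d→12
  12='ccabd' goto c→13
  13='ccabdc' goto ·  ←P4
  14='cb' goto b→15
  15='cbb' goto d→16
  16='cbbd' goto c→17
  17='cbbdc' goto c→18
  18='cbbdcc' goto ·  ←P5

Failure links (BFS by depth):
  fail(1) 'd': from fail(0)=0 chase 'd': 0 ⇒ 0;  out=∅∪out(0)=∅
  fail(3) 'c': from fail(0)=0 chase 'c': 0 ⇒ 0;  out=∅∪out(0)=∅
  fail(6) 'a': from fail(0)=0 chase 'a': 0 ⇒ 0;  out={2}∪out(0)={2}
  fail(2) 'db': from fail(1)=0 chase 'b': 0 ⇒ 0;  out={0}∪out(0)={0}
  fail(4) 'ca': from fail(3)=0 chase 'a': 0 ⇒ 6;  out=∅∪out(6)={2}
  fail(7) 'dd': from fail(1)=0 chase 'd': 0 ⇒ 1;  out={6}∪out(1)={6}
  fail(9) 'cc': from fail(3)=0 chase 'c': 0 ⇒ 3;  out=∅∪out(3)=∅
  fail(14) 'cb': from fail(3)=0 chase 'b': 0 ⇒ 0;  out=∅∪out(0)=∅
  fail(5) 'caa': from fail(4)=6 chase 'a': 6→0 ⇒ 6;  out={1}∪out(6)={1,2}
  fail(8) 'ddd': from fail(7)=1 chase 'd': 1 ⇒ 7;  out={3}∪out(7)={3,6}
  fail(10) 'cca': from fail(9)=3 chase 'a': 3 ⇒ 4;  out=∅∪out(4)={2}
  fail(15) 'cbb': from fail(14)=0 chase 'b': 0 ⇒ 0;  out=∅∪out(0)=∅
  fail(11) 'ccab': from fail(10)=4 chase 'b': 4→6→0 ⇒ 0;  out=∅∪out(0)=∅
  fail(16) 'cbbd': from fail(15)=0 chase 'd': 0 ⇒ 1;  out=∅∪out(1)=∅
  fail(12) 'ccabd': from fail(11)=0 chase 'd': 0 ⇒ 1;  out=∅∪out(1)=∅
  fail(17) 'cbbdc': from fail(16)=1 chase 'c': 1→0 ⇒ 3;  out=∅∪out(3)=∅
  fail(13) 'ccabdc': from fail(12)=1 chase 'c': 1→0 ⇒ 3;  out={4}∪out(3)={4}
  fail(18) 'cbbdcc': from fail(17)=3 chase 'c': 3 ⇒ 9;  out={5}∪out(9)={5}

Scan:
pos 0 'c': at 3
pos 1 'b': at 14
pos 2 'c': at 3 (via fail)
pos 3 'c': at 9
pos 4 'b': at 14 (via fail)
pos 5 'b': at 15
pos 6 'b': at 0 (via fail)
pos 7 'c': at 3
pos 8 'd': at 1 (via fail)
pos 9 'c': at 3 (via fail)
pos 10 'b': at 14
pos 11 'b': at 15
pos 12 'd': at 16
pos 13 'c': at 17
pos 14 'c': at 18  ** P5@[9:14]
pos 15 'a': at 10 (via fail)  ** P2@[15:15]
pos 16 'c': at 3 (via fail)
pos 17 'a': at 4  ** P2@[17:17]
pos 18 'a': at 5  ** P1@[16:18],P2@[18:18]
pos 19 'c': at 3 (via fail)
pos 20 'c': at 9
pos 21 'b': at 14 (via fail)
pos 22 'c': at 3 (via fail)
pos 23 'd': at 1 (via fail)
pos 24 'd': at 7  ** P6@[23:24]
pos 25 'd': at 8  ** P3@[23:25],P6@[24:25]
pos 26 'd': at 8 (via fail)  ** P3@[24:26],P6@[25:26]

Matches: [[14,5],[15,2],[17,2],[18,1],[18,2],[24,6],[25,3],[25,6],[26,3],[26,6]]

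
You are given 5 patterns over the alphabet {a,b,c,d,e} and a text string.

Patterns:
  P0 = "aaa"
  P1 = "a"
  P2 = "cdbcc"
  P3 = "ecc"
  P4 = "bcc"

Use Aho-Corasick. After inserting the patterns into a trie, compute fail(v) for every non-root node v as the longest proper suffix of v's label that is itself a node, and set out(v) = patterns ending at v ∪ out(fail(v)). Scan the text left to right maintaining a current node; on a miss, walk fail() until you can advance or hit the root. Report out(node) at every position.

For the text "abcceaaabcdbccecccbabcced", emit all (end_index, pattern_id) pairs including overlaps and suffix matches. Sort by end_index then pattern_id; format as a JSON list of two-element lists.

Build:
Trie (insert patterns):
  0='ε' goto a→1 b→12 c→4 e→9
  1='a' goto a→2  [P1 ends]
  2='aa' goto a→3
  3='aaa' goto ·  [P0 ends]
  4='c' goto d→5
  5='cd' goto b→6
  6='cdb' goto c→7
  7='cdbc' goto c→8
  8='cdbcc' goto ·  [P2 ends]
  9='e' goto c→10
  10='ec' goto c→11
  11='ecc' goto ·  [P3 ends]
  12='b' goto c→13
  13='bc' goto c→14
  14='bcc' goto ·  [P4 ends]

BFS fail/out derivation:
  fail(1) 'a': from fail(0)=0 chase 'a': 0 ⇒ 0;  out={1}∪out(0)={1}
  fail(4) 'c': from fail(0)=0 chase 'c': 0 ⇒ 0;  out=∅∪out(0)=∅
  fail(9) 'e': from fail(0)=0 chase 'e': 0 ⇒ 0;  out=∅∪out(0)=∅
  fail(12) 'b': from fail(0)=0 chase 'b': 0 ⇒ 0;  out=∅∪out(0)=∅
  fail(2) 'aa': from fail(1)=0 chase 'a': 0 ⇒ 1;  out=∅∪out(1)={1}
  fail(5) 'cd': from fail(4)=0 chase 'd': 0 ⇒ 0;  out=∅∪out(0)=∅
  fail(10) 'ec': from fail(9)=0 chase 'c': 0 ⇒ 4;  out=∅∪out(4)=∅
  fail(13) 'bc': from fail(12)=0 chase 'c': 0 ⇒ 4;  out=∅∪out(4)=∅
  fail(3) 'aaa': from fail(2)=1 chase 'a': 1 ⇒ 2;  out={0}∪out(2)={0,1}
  fail(6) 'cdb': from fail(5)=0 chase 'b': 0 ⇒ 12;  out=∅∪out(12)=∅
  fail(11) 'ecc': from fail(10)=4 chase 'c': 4→0 ⇒ 4;  out={3}∪out(4)={3}
  fail(14) 'bcc': from fail(13)=4 chase 'c': 4→0 ⇒ 4;  out={4}∪out(4)={4}
  fail(7) 'cdbc': from fail(6)=12 chase 'c': 12 ⇒ 13;  out=∅∪out(13)=∅
  fail(8) 'cdbcc': from fail(7)=13 chase 'c': 13 ⇒ 14;  out={2}∪out(14)={2,4}

Run:
i=0 'a': node 0→1  ** P1@[0:0]
i=1 'b': node 1→12 (fail-walked)
i=2 'c': node 12→13
i=3 'c': node 13→14  ** P4@[1:3]
i=4 'e': node 14→9 (fail-walked)
i=5 'a': node 9→1 (fail-walked)  ** P1@[5:5]
i=6 'a': node 1→2  ** P1@[6:6]
i=7 'a': node 2→3  ** P0@[5:7],P1@[7:7]
i=8 'b': node 3→12 (fail-walked)
i=9 'c': node 12→13
i=10 'd': node 13→5 (fail-walked)
i=11 'b': node 5→6
i=12 'c': node 6→7
i=13 'c': node 7→8  ** P2@[9:13],P4@[11:13]
i=14 'e': node 8→9 (fail-walked)
i=15 'c': node 9→10
i=16 'c': node 10→11  ** P3@[14:16]
i=17 'c': node 11→4 (fail-walked)
i=18 'b': node 4→12 (fail-walked)
i=19 'a': node 12→1 (fail-walked)  ** P1@[19:19]
i=20 'b': node 1→12 (fail-walked)
i=21 'c': node 12→13
i=22 'c': node 13→14  ** P4@[20:22]
i=23 'e': node 14→9 (fail-walked)
i=24 'd': node 9→0 (fail-walked)

All matches (sorted): [[0,1],[3,4],[5,1],[6,1],[7,0],[7,1],[13,2],[13,4],[16,3],[19,1],[22,4]]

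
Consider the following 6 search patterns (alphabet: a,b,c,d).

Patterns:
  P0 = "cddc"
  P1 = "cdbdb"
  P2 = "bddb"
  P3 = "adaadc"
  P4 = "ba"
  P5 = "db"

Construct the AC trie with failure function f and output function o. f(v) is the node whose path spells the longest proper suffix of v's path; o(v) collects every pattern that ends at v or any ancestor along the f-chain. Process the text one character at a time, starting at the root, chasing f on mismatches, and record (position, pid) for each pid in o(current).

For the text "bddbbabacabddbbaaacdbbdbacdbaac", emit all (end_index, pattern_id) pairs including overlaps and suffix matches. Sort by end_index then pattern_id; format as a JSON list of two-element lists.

Build:
Trie (insert patterns):
  0='ε' goto a→12 b→8 c→1 d→19
  1='c' goto d→2
  2='cd' goto b→5 d→3
  3='cdd' goto c→4
  4='cddc' goto ·  [P0 ends]
  5='cdb' goto d→6
  6='cdbd' goto b→7
  7='cdbdb' goto ·  [P1 ends]
  8='b' goto a→18 d→9
  9='bd' goto d→10
  10='bdd' goto b→11
  11='bddb' goto ·  [P2 ends]
  12='a' goto d→13
  13='ad' goto a→14
  14='ada' goto a→15
  15='adaa' goto d→16
  16='adaad' goto c→17
  17='adaadc' goto ·  [P3 ends]
  18='ba' goto ·  [P4 ends]
  19='d' goto b→20
  20='db' goto ·  [P5 ends]

BFS fail/out derivation:
  n1('c'): parent n0 fail=0; on 'c' 0 → fail=0;  out ∅∪∅=∅
  n8('b'): parent n0 fail=0; on 'b' 0 → fail=0;  out ∅∪∅=∅
  n12('a'): parent n0 fail=0; on 'a' 0 → fail=0;  out ∅∪∅=∅
  n19('d'): parent n0 fail=0; on 'd' 0 → fail=0;  out ∅∪∅=∅
  n2('cd'): parent n1 fail=0; on 'd' 0 → fail=19;  out ∅∪∅=∅
  n9('bd'): parent n8 fail=0; on 'd' 0 → fail=19;  out ∅∪∅=∅
  n13('ad'): parent n12 fail=0; on 'd' 0 → fail=19;  out ∅∪∅=∅
  n18('ba'): parent n8 fail=0; on 'a' 0 → fail=12;  out {4}∪∅={4}
  n20('db'): parent n19 fail=0; on 'b' 0 → fail=8;  out {5}∪∅={5}
  n3('cdd'): parent n2 fail=19; on 'd' 19→0 → fail=19;  out ∅∪∅=∅
  n5('cdb'): parent n2 fail=19; on 'b' 19 → fail=20;  out ∅∪{5}={5}
  n10('bdd'): parent n9 fail=19; on 'd' 19→0 → fail=19;  out ∅∪∅=∅
  n14('ada'): parent n13 fail=19; on 'a' 19→0 → fail=12;  out ∅∪∅=∅
  n4('cddc'): parent n3 fail=19; on 'c' 19→0 → fail=1;  out {0}∪∅={0}
  n6('cdbd'): parent n5 fail=20; on 'd' 20→8 → fail=9;  out ∅∪∅=∅
  n11('bddb'): parent n10 fail=19; on 'b' 19 → fail=20;  out {2}∪{5}={2,5}
  n15('adaa'): parent n14 fail=12; on 'a' 12→0 → fail=12;  out ∅∪∅=∅
  n7('cdbdb'): parent n6 fail=9; on 'b' 9→19 → fail=20;  out {1}∪{5}={1,5}
  n16('adaad'): parent n15 fail=12; on 'd' 12 → fail=13;  out ∅∪∅=∅
  n17('adaadc'): parent n16 fail=13; on 'c' 13→19→0 → fail=1;  out {3}∪∅={3}

Text stream:
pos 0 'b': at 8
pos 1 'd': at 9
pos 2 'd': at 10
pos 3 'b': at 11  ** P2@[0:3],P5@[2:3]
pos 4 'b': at 8 ·f
pos 5 'a': at 18  ** P4@[4:5]
pos 6 'b': at 8 ·f
pos 7 'a': at 18  ** P4@[6:7]
pos 8 'c': at 1 ·f
pos 9 'a': at 12 ·f
pos 10 'b': at 8 ·f
pos 11 'd': at 9
pos 12 'd': at 10
pos 13 'b': at 11  ** P2@[10:13],P5@[12:13]
pos 14 'b': at 8 ·f
pos 15 'a': at 18  ** P4@[14:15]
pos 16 'a': at 12 ·f
pos 17 'a': at 12 ·f
pos 18 'c': at 1 ·f
pos 19 'd': at 2
pos 20 'b': at 5  ** P5@[19:20]
pos 21 'b': at 8 ·f
pos 22 'd': at 9
pos 23 'b': at 20 ·f  ** P5@[22:23]
pos 24 'a': at 18 ·f  ** P4@[23:24]
pos 25 'c': at 1 ·f
pos 26 'd': at 2
pos 27 'b': at 5  ** P5@[26:27]
pos 28 'a': at 18 ·f  ** P4@[27:28]
pos 29 'a': at 12 ·f
pos 30 'c': at 1 ·f

All matches (sorted): [[3,2],[3,5],[5,4],[7,4],[13,2],[13,5],[15,4],[20,5],[23,5],[24,4],[27,5],[28,4]]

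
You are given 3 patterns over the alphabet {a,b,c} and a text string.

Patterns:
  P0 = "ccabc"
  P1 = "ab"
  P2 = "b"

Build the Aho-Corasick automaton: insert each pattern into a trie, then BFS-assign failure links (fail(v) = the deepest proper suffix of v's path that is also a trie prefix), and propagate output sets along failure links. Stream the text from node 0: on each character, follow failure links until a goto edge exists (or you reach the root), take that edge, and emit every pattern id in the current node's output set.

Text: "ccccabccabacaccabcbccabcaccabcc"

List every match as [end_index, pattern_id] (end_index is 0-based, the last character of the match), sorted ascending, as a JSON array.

Build:
Trie nodes:
  n0 'ε': a→6 b→8 c→1
  n1 'c': c→2
  n2 'cc': a→3
  n3 'cca': b→4
  n4 'ccab': c→5
  n5 'ccabc': ·  ←P0
  n6 'a': b→7
  n7 'ab': ·  ←P1
  n8 'b': ·  ←P2

Failure links (BFS by depth):
  n1('c'): parent n0 fail=0; on 'c' 0 → fail=0;  out ∅∪∅=∅
  n6('a'): parent n0 fail=0; on 'a' 0 → fail=0;  out ∅∪∅=∅
  n8('b'): parent n0 fail=0; on 'b' 0 → fail=0;  out {2}∪∅={2}
  n2('cc'): parent n1 fail=0; on 'c' 0 → fail=1;  out ∅∪∅=∅
  n7('ab'): parent n6 fail=0; on 'b' 0 → fail=8;  out {1}∪{2}={1,2}
  n3('cca'): parent n2 fail=1; on 'a' 1→0 → fail=6;  out ∅∪∅=∅
  n4('ccab'): parent n3 fail=6; on 'b' 6 → fail=7;  out ∅∪{1,2}={1,2}
  n5('ccabc'): parent n4 fail=7; on 'c' 7→8→0 → fail=1;  out {0}∪∅={0}

Run:
[0] read 'c'  n0⇒n1
[1] read 'c'  n1⇒n2
[2] read 'c'  n2⇒n2 (via fail)
[3] read 'c'  n2⇒n2 (via fail)
[4] read 'a'  n2⇒n3
[5] read 'b'  n3⇒n4  → match P1@[4:5],P2@[5:5]
[6] read 'c'  n4⇒n5  → match P0@[2:6]
[7] read 'c'  n5⇒n2 (via fail)
[8] read 'a'  n2⇒n3
[9] read 'b'  n3⇒n4  → match P1@[8:9],P2@[9:9]
[10] read 'a'  n4⇒n6 (via fail)
[11] read 'c'  n6⇒n1 (via fail)
[12] read 'a'  n1⇒n6 (via fail)
[13] read 'c'  n6⇒n1 (via fail)
[14] read 'c'  n1⇒n2
[15] read 'a'  n2⇒n3
[16] read 'b'  n3⇒n4  → match P1@[15:16],P2@[16:16]
[17] read 'c'  n4⇒n5  → match P0@[13:17]
[18] read 'b'  n5⇒n8 (via fail)  → match P2@[18:18]
[19] read 'c'  n8⇒n1 (via fail)
[20] read 'c'  n1⇒n2
[21] read 'a'  n2⇒n3
[22] read 'b'  n3⇒n4  → match P1@[21:22],P2@[22:22]
[23] read 'c'  n4⇒n5  → match P0@[19:23]
[24] read 'a'  n5⇒n6 (via fail)
[25] read 'c'  n6⇒n1 (via fail)
[26] read 'c'  n1⇒n2
[27] read 'a'  n2⇒n3
[28] read 'b'  n3⇒n4  → match P1@[27:28],P2@[28:28]
[29] read 'c'  n4⇒n5  → match P0@[25:29]
[30] read 'c'  n5⇒n2 (via fail)

All matches (sorted): [[5,1],[5,2],[6,0],[9,1],[9,2],[16,1],[16,2],[17,0],[18,2],[22,1],[22,2],[23,0],[28,1],[28,2],[29,0]]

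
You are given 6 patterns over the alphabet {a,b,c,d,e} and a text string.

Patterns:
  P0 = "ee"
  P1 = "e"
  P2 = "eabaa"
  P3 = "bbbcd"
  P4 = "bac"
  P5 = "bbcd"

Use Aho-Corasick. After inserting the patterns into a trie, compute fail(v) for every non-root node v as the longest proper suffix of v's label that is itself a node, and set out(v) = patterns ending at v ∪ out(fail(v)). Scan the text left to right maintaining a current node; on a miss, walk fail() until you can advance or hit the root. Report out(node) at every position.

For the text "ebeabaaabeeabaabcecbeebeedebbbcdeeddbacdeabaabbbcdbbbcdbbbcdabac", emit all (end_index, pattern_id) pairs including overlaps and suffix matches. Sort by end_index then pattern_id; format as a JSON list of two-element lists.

Build automaton:
Trie (insert patterns):
  n0 'ε': b→7 e→1
  n1 'e': a→3 e→2  [P1 ends]
  n2 'ee': ·  [P0 ends]
  n3 'ea': b→4
  n4 'eab': a→5
  n5 'eaba': a→6
  n6 'eabaa': ·  [P2 ends]
  n7 'b': a→12 b→8
  n8 'bb': b→9 c→14
  n9 'bbb': c→10
  n10 'bbbc': d→11
  n11 'bbbcd': ·  [P3 ends]
  n12 'ba': c→13
  n13 'bac': ·  [P4 ends]
  n14 'bbc': d→15
  n15 'bbcd': ·  [P5 ends]

Failure links (BFS by depth):
  n1('e'): parent n0 fail=0; on 'e' 0 → fail=0;  out {1}∪∅={1}
  n7('b'): parent n0 fail=0; on 'b' 0 → fail=0;  out ∅∪∅=∅
  n2('ee'): parent n1 fail=0; on 'e' 0 → fail=1;  out {0}∪{1}={0,1}
  n3('ea'): parent n1 fail=0; on 'a' 0 → fail=0;  out ∅∪∅=∅
  n8('bb'): parent n7 fail=0; on 'b' 0 → fail=7;  out ∅∪∅=∅
  n12('ba'): parent n7 fail=0; on 'a' 0 → fail=0;  out ∅∪∅=∅
  n4('eab'): parent n3 fail=0; on 'b' 0 → fail=7;  out ∅∪∅=∅
  n9('bbb'): parent n8 fail=7; on 'b' 7 → fail=8;  out ∅∪∅=∅
  n13('bac'): parent n12 fail=0; on 'c' 0 → fail=0;  out {4}∪∅={4}
  n14('bbc'): parent n8 fail=7; on 'c' 7→0 → fail=0;  out ∅∪∅=∅
  n5('eaba'): parent n4 fail=7; on 'a' 7 → fail=12;  out ∅∪∅=∅
  n10('bbbc'): parent n9 fail=8; on 'c' 8 → fail=14;  out ∅∪∅=∅
  n15('bbcd'): parent n14 fail=0; on 'd' 0 → fail=0;  out {5}∪∅={5}
  n6('eabaa'): parent n5 fail=12; on 'a' 12→0 → fail=0;  out {2}∪∅={2}
  n11('bbbcd'): parent n10 fail=14; on 'd' 14 → fail=15;  out {3}∪{5}={3,5}

Run:
i=0 'e': node 0→1  ** P1@[0:0]
i=1 'b': node 1→7 (fail-walked)
i=2 'e': node 7→1 (fail-walked)  ** P1@[2:2]
i=3 'a': node 1→3
i=4 'b': node 3→4
i=5 'a': node 4→5
i=6 'a': node 5→6  ** P2@[2:6]
i=7 'a': node 6→0 (fail-walked)
i=8 'b': node 0→7
i=9 'e': node 7→1 (fail-walked)  ** P1@[9:9]
i=10 'e': node 1→2  ** P0@[9:10],P1@[10:10]
i=11 'a': node 2→3 (fail-walked)
i=12 'b': node 3→4
i=13 'a': node 4→5
i=14 'a': node 5→6  ** P2@[10:14]
i=15 'b': node 6→7 (fail-walked)
i=16 'c': node 7→0 (fail-walked)
i=17 'e': node 0→1  ** P1@[17:17]
i=18 'c': node 1→0 (fail-walked)
i=19 'b': node 0→7
i=20 'e': node 7→1 (fail-walked)  ** P1@[20:20]
i=21 'e': node 1→2  ** P0@[20:21],P1@[21:21]
i=22 'b': node 2→7 (fail-walked)
i=23 'e': node 7→1 (fail-walked)  ** P1@[23:23]
i=24 'e': node 1→2  ** P0@[23:24],P1@[24:24]
i=25 'd': node 2→0 (fail-walked)
i=26 'e': node 0→1  ** P1@[26:26]
i=27 'b': node 1→7 (fail-walked)
i=28 'b': node 7→8
i=29 'b': node 8→9
i=30 'c': node 9→10
i=31 'd': node 10→11  ** P3@[27:31],P5@[28:31]
i=32 'e': node 11→1 (fail-walked)  ** P1@[32:32]
i=33 'e': node 1→2  ** P0@[32:33],P1@[33:33]
i=34 'd': node 2→0 (fail-walked)
i=35 'd': node 0→0
i=36 'b': node 0→7
i=37 'a': node 7→12
i=38 'c': node 12→13  ** P4@[36:38]
i=39 'd': node 13→0 (fail-walked)
i=40 'e': node 0→1  ** P1@[40:40]
i=41 'a': node 1→3
i=42 'b': node 3→4
i=43 'a': node 4→5
i=44 'a': node 5→6  ** P2@[40:44]
i=45 'b': node 6→7 (fail-walked)
i=46 'b': node 7→8
i=47 'b': node 8→9
i=48 'c': node 9→10
i=49 'd': node 10→11  ** P3@[45:49],P5@[46:49]
i=50 'b': node 11→7 (fail-walked)
i=51 'b': node 7→8
i=52 'b': node 8→9
i=53 'c': node 9→10
i=54 'd': node 10→11  ** P3@[50:54],P5@[51:54]
i=55 'b': node 11→7 (fail-walked)
i=56 'b': node 7→8
i=57 'b': node 8→9
i=58 'c': node 9→10
i=59 'd': node 10→11  ** P3@[55:59],P5@[56:59]
i=60 'a': node 11→0 (fail-walked)
i=61 'b': node 0→7
i=62 'a': node 7→12
i=63 'c': node 12→13  ** P4@[61:63]

Matches: [[0,1],[2,1],[6,2],[9,1],[10,0],[10,1],[14,2],[17,1],[20,1],[21,0],[21,1],[23,1],[24,0],[24,1],[26,1],[31,3],[31,5],[32,1],[33,0],[33,1],[38,4],[40,1],[44,2],[49,3],[49,5],[54,3],[54,5],[59,3],[59,5],[63,4]]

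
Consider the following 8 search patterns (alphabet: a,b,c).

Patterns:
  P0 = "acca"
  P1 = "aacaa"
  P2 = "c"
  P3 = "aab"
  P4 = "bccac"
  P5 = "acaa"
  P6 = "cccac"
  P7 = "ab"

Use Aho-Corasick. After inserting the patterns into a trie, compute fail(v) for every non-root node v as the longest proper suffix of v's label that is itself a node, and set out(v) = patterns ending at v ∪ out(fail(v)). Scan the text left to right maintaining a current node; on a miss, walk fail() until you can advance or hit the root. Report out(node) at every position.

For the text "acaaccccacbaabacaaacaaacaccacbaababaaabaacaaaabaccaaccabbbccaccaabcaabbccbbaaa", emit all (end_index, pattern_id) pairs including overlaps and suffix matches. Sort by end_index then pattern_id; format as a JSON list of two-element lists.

Construct AC machine:
Trie (insert patterns):
  0='ε' goto a→1 b→11 c→9
  1='a' goto a→5 b→22 c→2
  2='ac' goto a→16 c→3
  3='acc' goto a→4
  4='acca' goto ·  [P0 ends]
  5='aa' goto b→10 c→6
  6='aac' goto a→7
  7='aaca' goto a→8
  8='aacaa' goto ·  [P1 ends]
  9='c' goto c→18  [P2 ends]
  10='aab' goto ·  [P3 ends]
  11='b' goto c→12
  12='bc' goto c→13
  13='bcc' goto a→14
  14='bcca' goto c→15
  15='bccac' goto ·  [P4 ends]
  16='aca' goto a→17
  17='acaa' goto ·  [P5 ends]
  18='cc' goto c→19
  19='ccc' goto a→20
  20='ccca' goto c→21
  21='cccac' goto ·  [P6 ends]
  22='ab' goto ·  [P7 ends]

Failure links (BFS by depth):
  fail(1) 'a': from fail(0)=0 chase 'a': 0 ⇒ 0;  out=∅∪out(0)=∅
  fail(9) 'c': from fail(0)=0 chase 'c': 0 ⇒ 0;  out={2}∪out(0)={2}
  fail(11) 'b': from fail(0)=0 chase 'b': 0 ⇒ 0;  out=∅∪out(0)=∅
  fail(2) 'ac': from fail(1)=0 chase 'c': 0 ⇒ 9;  out=∅∪out(9)={2}
  fail(5) 'aa': from fail(1)=0 chase 'a': 0 ⇒ 1;  out=∅∪out(1)=∅
  fail(12) 'bc': from fail(11)=0 chase 'c': 0 ⇒ 9;  out=∅∪out(9)={2}
  fail(18) 'cc': from fail(9)=0 chase 'c': 0 ⇒ 9;  out=∅∪out(9)={2}
  fail(22) 'ab': from fail(1)=0 chase 'b': 0 ⇒ 11;  out={7}∪out(11)={7}
  fail(3) 'acc': from fail(2)=9 chase 'c': 9 ⇒ 18;  out=∅∪out(18)={2}
  fail(6) 'aac': from fail(5)=1 chase 'c': 1 ⇒ 2;  out=∅∪out(2)={2}
  fail(10) 'aab': from fail(5)=1 chase 'b': 1 ⇒ 22;  out={3}∪out(22)={3,7}
  fail(13) 'bcc': from fail(12)=9 chase 'c': 9 ⇒ 18;  out=∅∪out(18)={2}
  fail(16) 'aca': from fail(2)=9 chase 'a': 9→0 ⇒ 1;  out=∅∪out(1)=∅
  fail(19) 'ccc': from fail(18)=9 chase 'c': 9 ⇒ 18;  out=∅∪out(18)={2}
  fail(4) 'acca': from fail(3)=18 chase 'a': 18→9→0 ⇒ 1;  out={0}∪out(1)={0}
  fail(7) 'aaca': from fail(6)=2 chase 'a': 2 ⇒ 16;  out=∅∪out(16)=∅
  fail(14) 'bcca': from fail(13)=18 chase 'a': 18→9→0 ⇒ 1;  out=∅∪out(1)=∅
  fail(17) 'acaa': from fail(16)=1 chase 'a': 1 ⇒ 5;  out={5}∪out(5)={5}
  fail(20) 'ccca': from fail(19)=18 chase 'a': 18→9→0 ⇒ 1;  out=∅∪out(1)=∅
  fail(8) 'aacaa': from fail(7)=16 chase 'a': 16 ⇒ 17;  out={1}∪out(17)={1,5}
  fail(15) 'bccac': from fail(14)=1 chase 'c': 1 ⇒ 2;  out={4}∪out(2)={2,4}
  fail(21) 'cccac': from fail(20)=1 chase 'c': 1 ⇒ 2;  out={6}∪out(2)={2,6}

Run:
[0] read 'a'  n0⇒n1
[1] read 'c'  n1⇒n2  emit P2@[1:1]
[2] read 'a'  n2⇒n16
[3] read 'a'  n16⇒n17  emit P5@[0:3]
[4] read 'c'  n17⇒n6 (via fail)  emit P2@[4:4]
[5] read 'c'  n6⇒n3 (via fail)  emit P2@[5:5]
[6] read 'c'  n3⇒n19 (via fail)  emit P2@[6:6]
[7] read 'c'  n19⇒n19 (via fail)  emit P2@[7:7]
[8] read 'a'  n19⇒n20
[9] read 'c'  n20⇒n21  emit P2@[9:9],P6@[5:9]
[10] read 'b'  n21⇒n11 (via fail)
[11] read 'a'  n11⇒n1 (via fail)
[12] read 'a'  n1⇒n5
[13] read 'b'  n5⇒n10  emit P3@[11:13],P7@[12:13]
[14] read 'a'  n10⇒n1 (via fail)
[15] read 'c'  n1⇒n2  emit P2@[15:15]
[16] read 'a'  n2⇒n16
[17] read 'a'  n16⇒n17  emit P5@[14:17]
[18] read 'a'  n17⇒n5 (via fail)
[19] read 'c'  n5⇒n6  emit P2@[19:19]
[20] read 'a'  n6⇒n7
[21] read 'a'  n7⇒n8  emit P1@[17:21],P5@[18:21]
[22] read 'a'  n8⇒n5 (via fail)
[23] read 'c'  n5⇒n6  emit P2@[23:23]
[24] read 'a'  n6⇒n7
[25] read 'c'  n7⇒n2 (via fail)  emit P2@[25:25]
[26] read 'c'  n2⇒n3  emit P2@[26:26]
[27] read 'a'  n3⇒n4  emit P0@[24:27]
[28] read 'c'  n4⇒n2 (via fail)  emit P2@[28:28]
[29] read 'b'  n2⇒n11 (via fail)
[30] read 'a'  n11⇒n1 (via fail)
[31] read 'a'  n1⇒n5
[32] read 'b'  n5⇒n10  emit P3@[30:32],P7@[31:32]
[33] read 'a'  n10⇒n1 (via fail)
[34] read 'b'  n1⇒n22  emit P7@[33:34]
[35] read 'a'  n22⇒n1 (via fail)
[36] read 'a'  n1⇒n5
[37] read 'a'  n5⇒n5 (via fail)
[38] read 'b'  n5⇒n10  emit P3@[36:38],P7@[37:38]
[39] read 'a'  n10⇒n1 (via fail)
[40] read 'a'  n1⇒n5
[41] read 'c'  n5⇒n6  emit P2@[41:41]
[42] read 'a'  n6⇒n7
[43] read 'a'  n7⇒n8  emit P1@[39:43],P5@[40:43]
[44] read 'a'  n8⇒n5 (via fail)
[45] read 'a'  n5⇒n5 (via fail)
[46] read 'b'  n5⇒n10  emit P3@[44:46],P7@[45:46]
[47] read 'a'  n10⇒n1 (via fail)
[48] read 'c'  n1⇒n2  emit P2@[48:48]
[49] read 'c'  n2⇒n3  emit P2@[49:49]
[50] read 'a'  n3⇒n4  emit P0@[47:50]
[51] read 'a'  n4⇒n5 (via fail)
[52] read 'c'  n5⇒n6  emit P2@[52:52]
[53] read 'c'  n6⇒n3 (via fail)  emit P2@[53:53]
[54] read 'a'  n3⇒n4  emit P0@[51:54]
[55] read 'b'  n4⇒n22 (via fail)  emit P7@[54:55]
[56] read 'b'  n22⇒n11 (via fail)
[57] read 'b'  n11⇒n11 (via fail)
[58] read 'c'  n11⇒n12  emit P2@[58:58]
[59] read 'c'  n12⇒n13  emit P2@[59:59]
[60] read 'a'  n13⇒n14
[61] read 'c'  n14⇒n15  emit P2@[61:61],P4@[57:61]
[62] read 'c'  n15⇒n3 (via fail)  emit P2@[62:62]
[63] read 'a'  n3⇒n4  emit P0@[60:63]
[64] read 'a'  n4⇒n5 (via fail)
[65] read 'b'  n5⇒n10  emit P3@[63:65],P7@[64:65]
[66] read 'c'  n10⇒n12 (via fail)  emit P2@[66:66]
[67] read 'a'  n12⇒n1 (via fail)
[68] read 'a'  n1⇒n5
[69] read 'b'  n5⇒n10  emit P3@[67:69],P7@[68:69]
[70] read 'b'  n10⇒n11 (via fail)
[71] read 'c'  n11⇒n12  emit P2@[71:71]
[72] read 'c'  n12⇒n13  emit P2@[72:72]
[73] read 'b'  n13⇒n11 (via fail)
[74] read 'b'  n11⇒n11 (via fail)
[75] read 'a'  n11⇒n1 (via fail)
[76] read 'a'  n1⇒n5
[77] read 'a'  n5⇒n5 (via fail)

All matches (sorted): [[1,2],[3,5],[4,2],[5,2],[6,2],[7,2],[9,2],[9,6],[13,3],[13,7],[15,2],[17,5],[19,2],[21,1],[21,5],[23,2],[25,2],[26,2],[27,0],[28,2],[32,3],[32,7],[34,7],[38,3],[38,7],[41,2],[43,1],[43,5],[46,3],[46,7],[48,2],[49,2],[50,0],[52,2],[53,2],[54,0],[55,7],[58,2],[59,2],[61,2],[61,4],[62,2],[63,0],[65,3],[65,7],[66,2],[69,3],[69,7],[71,2],[72,2]]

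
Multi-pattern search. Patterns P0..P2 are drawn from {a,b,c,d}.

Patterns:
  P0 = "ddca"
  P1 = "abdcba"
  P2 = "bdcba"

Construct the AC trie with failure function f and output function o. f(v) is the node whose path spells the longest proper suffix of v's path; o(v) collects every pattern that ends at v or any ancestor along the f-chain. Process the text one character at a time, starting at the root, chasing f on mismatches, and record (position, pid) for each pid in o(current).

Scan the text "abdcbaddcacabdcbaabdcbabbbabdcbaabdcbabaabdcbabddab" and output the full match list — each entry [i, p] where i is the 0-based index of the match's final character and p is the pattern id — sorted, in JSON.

Construct AC machine:
Trie (insert patterns):
  n0 'ε': a→5 b→11 d→1
  n1 'd': d→2
  n2 'dd': c→3
  n3 'ddc': a→4
  n4 'ddca': ·  ←P0
  n5 'a': b→6
  n6 'ab': d→7
  n7 'abd': c→8
  n8 'abdc': b→9
  n9 'abdcb': a→10
  n10 'abdcba': ·  ←P1
  n11 'b': d→12
  n12 'bd': c→13
  n13 'bdc': b→14
  n14 'bdcb': a→15
  n15 'bdcba': ·  ←P2

BFS fail/out derivation:
  n1('d'): parent n0 fail=0; on 'd' 0 → fail=0;  out ∅∪∅=∅
  n5('a'): parent n0 fail=0; on 'a' 0 → fail=0;  out ∅∪∅=∅
  n11('b'): parent n0 fail=0; on 'b' 0 → fail=0;  out ∅∪∅=∅
  n2('dd'): parent n1 fail=0; on 'd' 0 → fail=1;  out ∅∪∅=∅
  n6('ab'): parent n5 fail=0; on 'b' 0 → fail=11;  out ∅∪∅=∅
  n12('bd'): parent n11 fail=0; on 'd' 0 → fail=1;  out ∅∪∅=∅
  n3('ddc'): parent n2 fail=1; on 'c' 1→0 → fail=0;  out ∅∪∅=∅
  n7('abd'): parent n6 fail=11; on 'd' 11 → fail=12;  out ∅∪∅=∅
  n13('bdc'): parent n12 fail=1; on 'c' 1→0 → fail=0;  out ∅∪∅=∅
  n4('ddca'): parent n3 fail=0; on 'a' 0 → fail=5;  out {0}∪∅={0}
  n8('abdc'): parent n7 fail=12; on 'c' 12 → fail=13;  out ∅∪∅=∅
  n14('bdcb'): parent n13 fail=0; on 'b' 0 → fail=11;  out ∅∪∅=∅
  n9('abdcb'): parent n8 fail=13; on 'b' 13 → fail=14;  out ∅∪∅=∅
  n15('bdcba'): parent n14 fail=11; on 'a' 11→0 → fail=5;  out {2}∪∅={2}
  n10('abdcba'): parent n9 fail=14; on 'a' 14 → fail=15;  out {1}∪{2}={1,2}

Run:
pos 0 'a': at 5
pos 1 'b': at 6
pos 2 'd': at 7
pos 3 'c': at 8
pos 4 'b': at 9
pos 5 'a': at 10  emit P1@[0:5],P2@[1:5]
pos 6 'd': at 1 (fail-walked)
pos 7 'd': at 2
pos 8 'c': at 3
pos 9 'a': at 4  emit P0@[6:9]
pos 10 'c': at 0 (fail-walked)
pos 11 'a': at 5
pos 12 'b': at 6
pos 13 'd': at 7
pos 14 'c': at 8
pos 15 'b': at 9
pos 16 'a': at 10  emit P1@[11:16],P2@[12:16]
pos 17 'a': at 5 (fail-walked)
pos 18 'b': at 6
pos 19 'd': at 7
pos 20 'c': at 8
pos 21 'b': at 9
pos 22 'a': at 10  emit P1@[17:22],P2@[18:22]
pos 23 'b': at 6 (fail-walked)
pos 24 'b': at 11 (fail-walked)
pos 25 'b': at 11 (fail-walked)
pos 26 'a': at 5 (fail-walked)
pos 27 'b': at 6
pos 28 'd': at 7
pos 29 'c': at 8
pos 30 'b': at 9
pos 31 'a': at 10  emit P1@[26:31],P2@[27:31]
pos 32 'a': at 5 (fail-walked)
pos 33 'b': at 6
pos 34 'd': at 7
pos 35 'c': at 8
pos 36 'b': at 9
pos 37 'a': at 10  emit P1@[32:37],P2@[33:37]
pos 38 'b': at 6 (fail-walked)
pos 39 'a': at 5 (fail-walked)
pos 40 'a': at 5 (fail-walked)
pos 41 'b': at 6
pos 42 'd': at 7
pos 43 'c': at 8
pos 44 'b': at 9
pos 45 'a': at 10  emit P1@[40:45],P2@[41:45]
pos 46 'b': at 6 (fail-walked)
pos 47 'd': at 7
pos 48 'd': at 2 (fail-walked)
pos 49 'a': at 5 (fail-walked)
pos 50 'b': at 6

Result: [[5,1],[5,2],[9,0],[16,1],[16,2],[22,1],[22,2],[31,1],[31,2],[37,1],[37,2],[45,1],[45,2]]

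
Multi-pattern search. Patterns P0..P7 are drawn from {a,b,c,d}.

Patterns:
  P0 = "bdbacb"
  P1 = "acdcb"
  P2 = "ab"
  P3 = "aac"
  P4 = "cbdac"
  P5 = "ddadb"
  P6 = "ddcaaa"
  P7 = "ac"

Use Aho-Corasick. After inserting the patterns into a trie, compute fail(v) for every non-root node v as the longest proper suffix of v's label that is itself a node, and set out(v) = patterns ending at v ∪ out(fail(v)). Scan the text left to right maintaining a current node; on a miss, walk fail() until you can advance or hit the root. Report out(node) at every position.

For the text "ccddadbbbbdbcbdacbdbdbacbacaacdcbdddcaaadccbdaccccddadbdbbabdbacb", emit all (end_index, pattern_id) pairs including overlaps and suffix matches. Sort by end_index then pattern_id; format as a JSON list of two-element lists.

Build:
Trie nodes:
  n0 'ε': a→7 b→1 c→15 d→20
  n1 'b': d→2
  n2 'bd': b→3
  n3 'bdb': a→4
  n4 'bdba': c→5
  n5 'bdbac': b→6
  n6 'bdbacb': ·  [P0 ends]
  n7 'a': a→13 b→12 c→8
  n8 'ac': d→9  [P7 ends]
  n9 'acd': c→10
  n10 'acdc': b→11
  n11 'acdcb': ·  [P1 ends]
  n12 'ab': ·  [P2 ends]
  n13 'aa': c→14
  n14 'aac': ·  [P3 ends]
  n15 'c': b→16
  n16 'cb': d→17
  n17 'cbd': a→18
  n18 'cbda': c→19
  n19 'cbdac': ·  [P4 ends]
  n20 'd': d→21
  n21 'dd': a→22 c→25
  n22 'dda': d→23
  n23 'ddad': b→24
  n24 'ddadb': ·  [P5 ends]
  n25 'ddc': a→26
  n26 'ddca': a→27
  n27 'ddcaa': a→28
  n28 'ddcaaa': ·  [P6 ends]

Failure links (BFS by depth):
  fail(1) 'b': from fail(0)=0 chase 'b': 0 ⇒ 0;  out=∅∪out(0)=∅
  fail(7) 'a': from fail(0)=0 chase 'a': 0 ⇒ 0;  out=∅∪out(0)=∅
  fail(15) 'c': from fail(0)=0 chase 'c': 0 ⇒ 0;  out=∅∪out(0)=∅
  fail(20) 'd': from fail(0)=0 chase 'd': 0 ⇒ 0;  out=∅∪out(0)=∅
  fail(2) 'bd': from fail(1)=0 chase 'd': 0 ⇒ 20;  out=∅∪out(20)=∅
  fail(8) 'ac': from fail(7)=0 chase 'c': 0 ⇒ 15;  out={7}∪out(15)={7}
  fail(12) 'ab': from fail(7)=0 chase 'b': 0 ⇒ 1;  out={2}∪out(1)={2}
  fail(13) 'aa': from fail(7)=0 chase 'a': 0 ⇒ 7;  out=∅∪out(7)=∅
  fail(16) 'cb': from fail(15)=0 chase 'b': 0 ⇒ 1;  out=∅∪out(1)=∅
  fail(21) 'dd': from fail(20)=0 chase 'd': 0 ⇒ 20;  out=∅∪out(20)=∅
  fail(3) 'bdb': from fail(2)=20 chase 'b': 20→0 ⇒ 1;  out=∅∪out(1)=∅
  fail(9) 'acd': from fail(8)=15 chase 'd': 15→0 ⇒ 20;  out=∅∪out(20)=∅
  fail(14) 'aac': from fail(13)=7 chase 'c': 7 ⇒ 8;  out={3}∪out(8)={3,7}
  fail(17) 'cbd': from fail(16)=1 chase 'd': 1 ⇒ 2;  out=∅∪out(2)=∅
  fail(22) 'dda': from fail(21)=20 chase 'a': 20→0 ⇒ 7;  out=∅∪out(7)=∅
  fail(25) 'ddc': from fail(21)=20 chase 'c': 20→0 ⇒ 15;  out=∅∪out(15)=∅
  fail(4) 'bdba': from fail(3)=1 chase 'a': 1→0 ⇒ 7;  out=∅∪out(7)=∅
  fail(10) 'acdc': from fail(9)=20 chase 'c': 20→0 ⇒ 15;  out=∅∪out(15)=∅
  fail(18) 'cbda': from fail(17)=2 chase 'a': 2→20→0 ⇒ 7;  out=∅∪out(7)=∅
  fail(23) 'ddad': from fail(22)=7 chase 'd': 7→0 ⇒ 20;  out=∅∪out(20)=∅
  fail(26) 'ddca': from fail(25)=15 chase 'a': 15→0 ⇒ 7;  out=∅∪out(7)=∅
  fail(5) 'bdbac': from fail(4)=7 chase 'c': 7 ⇒ 8;  out=∅∪out(8)={7}
  fail(11) 'acdcb': from fail(10)=15 chase 'b': 15 ⇒ 16;  out={1}∪out(16)={1}
  fail(19) 'cbdac': from fail(18)=7 chase 'c': 7 ⇒ 8;  out={4}∪out(8)={4,7}
  fail(24) 'ddadb': from fail(23)=20 chase 'b': 20→0 ⇒ 1;  out={5}∪out(1)={5}
  fail(27) 'ddcaa': from fail(26)=7 chase 'a': 7 ⇒ 13;  out=∅∪out(13)=∅
  fail(6) 'bdbacb': from fail(5)=8 chase 'b': 8→15 ⇒ 16;  out={0}∪out(16)={0}
  fail(28) 'ddcaaa': from fail(27)=13 chase 'a': 13→7 ⇒ 13;  out={6}∪out(13)={6}

Run:
[0] read 'c'  n0⇒n15
[1] read 'c'  n15⇒n15 (via fail)
[2] read 'd'  n15⇒n20 (via fail)
[3] read 'd'  n20⇒n21
[4] read 'a'  n21⇒n22
[5] read 'd'  n22⇒n23
[6] read 'b'  n23⇒n24  ** P5@[2:6]
[7] read 'b'  n24⇒n1 (via fail)
[8] read 'b'  n1⇒n1 (via fail)
[9] read 'b'  n1⇒n1 (via fail)
[10] read 'd'  n1⇒n2
[11] read 'b'  n2⇒n3
[12] read 'c'  n3⇒n15 (via fail)
[13] read 'b'  n15⇒n16
[14] read 'd'  n16⇒n17
[15] read 'a'  n17⇒n18
[16] read 'c'  n18⇒n19  ** P4@[12:16],P7@[15:16]
[17] read 'b'  n19⇒n16 (via fail)
[18] read 'd'  n16⇒n17
[19] read 'b'  n17⇒n3 (via fail)
[20] read 'd'  n3⇒n2 (via fail)
[21] read 'b'  n2⇒n3
[22] read 'a'  n3⇒n4
[23] read 'c'  n4⇒n5  ** P7@[22:23]
[24] read 'b'  n5⇒n6  ** P0@[19:24]
[25] read 'a'  n6⇒n7 (via fail)
[26] read 'c'  n7⇒n8  ** P7@[25:26]
[27] read 'a'  n8⇒n7 (via fail)
[28] read 'a'  n7⇒n13
[29] read 'c'  n13⇒n14  ** P3@[27:29],P7@[28:29]
[30] read 'd'  n14⇒n9 (via fail)
[31] read 'c'  n9⇒n10
[32] read 'b'  n10⇒n11  ** P1@[28:32]
[33] read 'd'  n11⇒n17 (via fail)
[34] read 'd'  n17⇒n21 (via fail)
[35] read 'd'  n21⇒n21 (via fail)
[36] read 'c'  n21⇒n25
[37] read 'a'  n25⇒n26
[38] read 'a'  n26⇒n27
[39] read 'a'  n27⇒n28  ** P6@[34:39]
[40] read 'd'  n28⇒n20 (via fail)
[41] read 'c'  n20⇒n15 (via fail)
[42] read 'c'  n15⇒n15 (via fail)
[43] read 'b'  n15⇒n16
[44] read 'd'  n16⇒n17
[45] read 'a'  n17⇒n18
[46] read 'c'  n18⇒n19  ** P4@[42:46],P7@[45:46]
[47] read 'c'  n19⇒n15 (via fail)
[48] read 'c'  n15⇒n15 (via fail)
[49] read 'c'  n15⇒n15 (via fail)
[50] read 'd'  n15⇒n20 (via fail)
[51] read 'd'  n20⇒n21
[52] read 'a'  n21⇒n22
[53] read 'd'  n22⇒n23
[54] read 'b'  n23⇒n24  ** P5@[50:54]
[55] read 'd'  n24⇒n2 (via fail)
[56] read 'b'  n2⇒n3
[57] read 'b'  n3⇒n1 (via fail)
[58] read 'a'  n1⇒n7 (via fail)
[59] read 'b'  n7⇒n12  ** P2@[58:59]
[60] read 'd'  n12⇒n2 (via fail)
[61] read 'b'  n2⇒n3
[62] read 'a'  n3⇒n4
[63] read 'c'  n4⇒n5  ** P7@[62:63]
[64] read 'b'  n5⇒n6  ** P0@[59:64]

All matches (sorted): [[6,5],[16,4],[16,7],[23,7],[24,0],[26,7],[29,3],[29,7],[32,1],[39,6],[46,4],[46,7],[54,5],[59,2],[63,7],[64,0]]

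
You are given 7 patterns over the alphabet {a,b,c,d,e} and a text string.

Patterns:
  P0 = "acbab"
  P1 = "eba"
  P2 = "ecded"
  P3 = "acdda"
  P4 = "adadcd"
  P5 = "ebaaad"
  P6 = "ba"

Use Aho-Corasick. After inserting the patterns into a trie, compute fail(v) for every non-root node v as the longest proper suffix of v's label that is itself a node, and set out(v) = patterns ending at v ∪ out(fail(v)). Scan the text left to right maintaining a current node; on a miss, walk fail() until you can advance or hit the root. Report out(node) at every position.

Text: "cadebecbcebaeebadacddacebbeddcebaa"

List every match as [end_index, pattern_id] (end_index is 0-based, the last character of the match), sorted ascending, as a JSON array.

Build:
Trie (insert patterns):
  0='ε' goto a→1 b→24 e→6
  1='a' goto c→2 d→16
  2='ac' goto b→3 d→13
  3='acb' goto a→4
  4='acba' goto b→5
  5='acbab' goto ·  ←P0
  6='e' goto b→7 c→9
  7='eb' goto a→8
  8='eba' goto a→21  ←P1
  9='ec' goto d→10
  10='ecd' goto e→11
  11='ecde' goto d→12
  12='ecded' goto ·  ←P2
  13='acd' goto d→14
  14='acdd' goto a→15
  15='acdda' goto ·  ←P3
  16='ad' goto a→17
  17='ada' goto d→18
  18='adad' goto c→19
  19='adadc' goto d→20
  20='adadcd' goto ·  ←P4
  21='ebaa' goto a→22
  22='ebaaa' goto d→23
  23='ebaaad' goto ·  ←P5
  24='b' goto a→25
  25='ba' goto ·  ←P6

BFS fail/out derivation:
  fail(1) 'a': from fail(0)=0 chase 'a': 0 ⇒ 0;  out=∅∪out(0)=∅
  fail(6) 'e': from fail(0)=0 chase 'e': 0 ⇒ 0;  out=∅∪out(0)=∅
  fail(24) 'b': from fail(0)=0 chase 'b': 0 ⇒ 0;  out=∅∪out(0)=∅
  fail(2) 'ac': from fail(1)=0 chase 'c': 0 ⇒ 0;  out=∅∪out(0)=∅
  fail(7) 'eb': from fail(6)=0 chase 'b': 0 ⇒ 24;  out=∅∪out(24)=∅
  fail(9) 'ec': from fail(6)=0 chase 'c': 0 ⇒ 0;  out=∅∪out(0)=∅
  fail(16) 'ad': from fail(1)=0 chase 'd': 0 ⇒ 0;  out=∅∪out(0)=∅
  fail(25) 'ba': from fail(24)=0 chase 'a': 0 ⇒ 1;  out={6}∪out(1)={6}
  fail(3) 'acb': from fail(2)=0 chase 'b': 0 ⇒ 24;  out=∅∪out(24)=∅
  fail(8) 'eba': from fail(7)=24 chase 'a': 24 ⇒ 25;  out={1}∪out(25)={1,6}
  fail(10) 'ecd': from fail(9)=0 chase 'd': 0 ⇒ 0;  out=∅∪out(0)=∅
  fail(13) 'acd': from fail(2)=0 chase 'd': 0 ⇒ 0;  out=∅∪out(0)=∅
  fail(17) 'ada': from fail(16)=0 chase 'a': 0 ⇒ 1;  out=∅∪out(1)=∅
  fail(4) 'acba': from fail(3)=24 chase 'a': 24 ⇒ 25;  out=∅∪out(25)={6}
  fail(11) 'ecde': from fail(10)=0 chase 'e': 0 ⇒ 6;  out=∅∪out(6)=∅
  fail(14) 'acdd': from fail(13)=0 chase 'd': 0 ⇒ 0;  out=∅∪out(0)=∅
  fail(18) 'adad': from fail(17)=1 chase 'd': 1 ⇒ 16;  out=∅∪out(16)=∅
  fail(21) 'ebaa': from fail(8)=25 chase 'a': 25→1→0 ⇒ 1;  out=∅∪out(1)=∅
  fail(5) 'acbab': from fail(4)=25 chase 'b': 25→1→0 ⇒ 24;  out={0}∪out(24)={0}
  fail(12) 'ecded': from fail(11)=6 chase 'd': 6→0 ⇒ 0;  out={2}∪out(0)={2}
  fail(15) 'acdda': from fail(14)=0 chase 'a': 0 ⇒ 1;  out={3}∪out(1)={3}
  fail(19) 'adadc': from fail(18)=16 chase 'c': 16→0 ⇒ 0;  out=∅∪out(0)=∅
  fail(22) 'ebaaa': from fail(21)=1 chase 'a': 1→0 ⇒ 1;  out=∅∪out(1)=∅
  fail(20) 'adadcd': from fail(19)=0 chase 'd': 0 ⇒ 0;  out={4}∪out(0)={4}
  fail(23) 'ebaaad': from fail(22)=1 chase 'd': 1 ⇒ 16;  out={5}∪out(16)={5}

Run:
i=0 'c': node 0→0
i=1 'a': node 0→1
i=2 'd': node 1→16
i=3 'e': node 16→6 ·f
i=4 'b': node 6→7
i=5 'e': node 7→6 ·f
i=6 'c': node 6→9
i=7 'b': node 9→24 ·f
i=8 'c': node 24→0 ·f
i=9 'e': node 0→6
i=10 'b': node 6→7
i=11 'a': node 7→8  ** P1@[9:11],P6@[10:11]
i=12 'e': node 8→6 ·f
i=13 'e': node 6→6 ·f
i=14 'b': node 6→7
i=15 'a': node 7→8  ** P1@[13:15],P6@[14:15]
i=16 'd': node 8→16 ·f
i=17 'a': node 16→17
i=18 'c': node 17→2 ·f
i=19 'd': node 2→13
i=20 'd': node 13→14
i=21 'a': node 14→15  ** P3@[17:21]
i=22 'c': node 15→2 ·f
i=23 'e': node 2→6 ·f
i=24 'b': node 6→7
i=25 'b': node 7→24 ·f
i=26 'e': node 24→6 ·f
i=27 'd': node 6→0 ·f
i=28 'd': node 0→0
i=29 'c': node 0→0
i=30 'e': node 0→6
i=31 'b': node 6→7
i=32 'a': node 7→8  ** P1@[30:32],P6@[31:32]
i=33 'a': node 8→21

Result: [[11,1],[11,6],[15,1],[15,6],[21,3],[32,1],[32,6]]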